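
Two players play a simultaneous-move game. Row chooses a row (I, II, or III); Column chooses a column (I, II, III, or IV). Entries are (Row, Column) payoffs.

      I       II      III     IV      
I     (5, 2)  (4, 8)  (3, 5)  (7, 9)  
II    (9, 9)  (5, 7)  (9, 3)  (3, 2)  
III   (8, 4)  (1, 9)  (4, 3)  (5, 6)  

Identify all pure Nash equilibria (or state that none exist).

(I, IV) and (II, I)

A profile is a Nash equilibrium when each player is best-responding to the other.
Row's best responses — vs I: II (payoff 9); vs II: II (payoff 5); vs III: II (payoff 9); vs IV: I (payoff 7).
Column's best responses — vs I: IV (payoff 9); vs II: I (payoff 9); vs III: II (payoff 9).
Mutual best responses occur at (I, IV) and (II, I); at each, neither player gains by switching.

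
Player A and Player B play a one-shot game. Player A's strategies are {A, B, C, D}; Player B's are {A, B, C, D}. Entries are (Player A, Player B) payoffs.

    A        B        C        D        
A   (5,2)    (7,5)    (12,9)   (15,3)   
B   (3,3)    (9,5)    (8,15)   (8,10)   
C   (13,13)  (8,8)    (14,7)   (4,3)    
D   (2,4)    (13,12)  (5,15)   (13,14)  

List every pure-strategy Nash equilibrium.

(C, A)

Check mutual best responses: a cell is a NE iff neither player can gain by unilaterally deviating.
Player A's best responses — vs A: C (payoff 13); vs B: D (payoff 13); vs C: C (payoff 14); vs D: A (payoff 15).
Player B's best responses — vs A: C (payoff 9); vs B: C (payoff 15); vs C: A (payoff 13); vs D: C (payoff 15).
The only mutual best response is (C, A); neither player gains by switching there.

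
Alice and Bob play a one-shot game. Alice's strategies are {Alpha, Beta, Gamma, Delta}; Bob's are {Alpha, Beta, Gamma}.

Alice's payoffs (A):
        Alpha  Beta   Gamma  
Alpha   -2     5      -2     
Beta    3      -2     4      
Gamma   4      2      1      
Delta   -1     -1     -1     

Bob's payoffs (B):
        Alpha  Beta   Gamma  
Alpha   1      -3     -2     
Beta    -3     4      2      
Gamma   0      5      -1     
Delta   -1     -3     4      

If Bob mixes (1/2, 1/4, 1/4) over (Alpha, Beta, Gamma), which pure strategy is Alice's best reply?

Alice's best reply maximizes expected payoff against the mix.
Alpha: (1/2)·(-2) + (1/4)·5 + (1/4)·(-2) = -1/4
Beta: (1/2)·3 + (1/4)·(-2) + (1/4)·4 = 2
Gamma: (1/2)·4 + (1/4)·2 + (1/4)·1 = 11/4
Delta: (1/2)·(-1) + (1/4)·(-1) + (1/4)·(-1) = -1
Highest expected payoff is 11/4, from Gamma.

Gamma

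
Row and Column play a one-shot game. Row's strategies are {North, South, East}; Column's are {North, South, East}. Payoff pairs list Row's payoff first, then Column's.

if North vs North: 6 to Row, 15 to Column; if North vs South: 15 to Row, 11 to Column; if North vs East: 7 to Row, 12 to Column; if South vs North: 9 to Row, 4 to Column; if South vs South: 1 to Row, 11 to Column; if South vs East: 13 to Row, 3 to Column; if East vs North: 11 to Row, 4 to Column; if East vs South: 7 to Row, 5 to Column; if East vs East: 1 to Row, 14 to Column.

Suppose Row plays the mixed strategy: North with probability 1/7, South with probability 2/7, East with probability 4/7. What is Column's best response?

East

Compute Column's expected payoff from each pure strategy against the given mix.
North: (1/7)·15 + (2/7)·4 + (4/7)·4 = 39/7
South: (1/7)·11 + (2/7)·11 + (4/7)·5 = 53/7
East: (1/7)·12 + (2/7)·3 + (4/7)·14 = 74/7
Highest expected payoff is 74/7, from East.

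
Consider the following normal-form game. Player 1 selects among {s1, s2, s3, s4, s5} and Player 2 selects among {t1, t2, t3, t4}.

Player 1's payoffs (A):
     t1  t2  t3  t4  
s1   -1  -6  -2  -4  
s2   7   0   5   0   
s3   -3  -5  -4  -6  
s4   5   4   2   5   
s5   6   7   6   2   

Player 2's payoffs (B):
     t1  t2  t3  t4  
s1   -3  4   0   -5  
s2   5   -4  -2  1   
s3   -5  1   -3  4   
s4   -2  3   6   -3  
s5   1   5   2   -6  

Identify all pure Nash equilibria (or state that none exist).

(s2, t1) and (s5, t2)

Find each player's best response to every opponent strategy; NE are the intersections.
Player 1's best responses — vs t1: s2 (payoff 7); vs t2: s5 (payoff 7); vs t3: s5 (payoff 6); vs t4: s4 (payoff 5).
Player 2's best responses — vs s1: t2 (payoff 4); vs s2: t1 (payoff 5); vs s3: t4 (payoff 4); vs s4: t3 (payoff 6); vs s5: t2 (payoff 5).
Mutual best responses occur at (s2, t1) and (s5, t2); at each, neither player gains by switching.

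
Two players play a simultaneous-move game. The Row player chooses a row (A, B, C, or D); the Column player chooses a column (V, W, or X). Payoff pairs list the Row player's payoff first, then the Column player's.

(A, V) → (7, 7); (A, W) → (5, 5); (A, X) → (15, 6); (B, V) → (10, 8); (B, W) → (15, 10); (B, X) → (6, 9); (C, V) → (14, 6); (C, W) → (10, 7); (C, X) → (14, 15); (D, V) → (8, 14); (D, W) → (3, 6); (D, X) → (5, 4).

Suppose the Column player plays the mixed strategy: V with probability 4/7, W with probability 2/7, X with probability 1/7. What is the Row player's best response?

C

Compute the Row player's expected payoff from each pure strategy against the given mix.
A: (4/7)·7 + (2/7)·5 + (1/7)·15 = 53/7
B: (4/7)·10 + (2/7)·15 + (1/7)·6 = 76/7
C: (4/7)·14 + (2/7)·10 + (1/7)·14 = 90/7
D: (4/7)·8 + (2/7)·3 + (1/7)·5 = 43/7
Highest expected payoff is 90/7, from C.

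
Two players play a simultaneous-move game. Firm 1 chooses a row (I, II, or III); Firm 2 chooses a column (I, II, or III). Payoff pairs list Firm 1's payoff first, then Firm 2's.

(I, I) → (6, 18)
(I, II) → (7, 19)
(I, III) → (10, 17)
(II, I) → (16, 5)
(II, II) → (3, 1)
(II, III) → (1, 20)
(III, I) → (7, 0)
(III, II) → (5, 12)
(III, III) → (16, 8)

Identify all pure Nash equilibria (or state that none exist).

(I, II)

A profile is a Nash equilibrium when each player is best-responding to the other.
Firm 1's best responses — vs I: II (payoff 16); vs II: I (payoff 7); vs III: III (payoff 16).
Firm 2's best responses — vs I: II (payoff 19); vs II: III (payoff 20); vs III: II (payoff 12).
The only mutual best response is (I, II); neither player gains by switching there.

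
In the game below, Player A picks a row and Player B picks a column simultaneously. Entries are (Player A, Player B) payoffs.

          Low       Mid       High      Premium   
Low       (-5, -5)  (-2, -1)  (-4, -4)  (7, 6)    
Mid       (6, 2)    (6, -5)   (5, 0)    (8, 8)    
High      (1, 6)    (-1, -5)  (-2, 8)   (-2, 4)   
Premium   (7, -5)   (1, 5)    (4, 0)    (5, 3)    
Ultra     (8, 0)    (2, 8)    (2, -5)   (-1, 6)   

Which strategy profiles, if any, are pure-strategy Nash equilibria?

Check mutual best responses: a cell is a NE iff neither player can gain by unilaterally deviating.
Player A's best responses — vs Low: Ultra (payoff 8); vs Mid: Mid (payoff 6); vs High: Mid (payoff 5); vs Premium: Mid (payoff 8).
Player B's best responses — vs Low: Premium (payoff 6); vs Mid: Premium (payoff 8); vs High: High (payoff 8); vs Premium: Mid (payoff 5); vs Ultra: Mid (payoff 8).
The only mutual best response is (Mid, Premium); neither player gains by switching there.

(Mid, Premium)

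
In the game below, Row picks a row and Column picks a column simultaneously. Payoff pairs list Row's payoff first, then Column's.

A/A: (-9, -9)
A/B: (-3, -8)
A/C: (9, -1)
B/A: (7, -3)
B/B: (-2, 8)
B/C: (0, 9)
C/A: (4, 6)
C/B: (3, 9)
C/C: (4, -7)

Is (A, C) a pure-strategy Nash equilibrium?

Holding Column at C: Row gets 9 from A, versus 0 from B, 4 from C. No profitable deviation for Row.
Holding Row at A: Column gets -1 from C, versus -9 from A, -8 from B. No profitable deviation for Column either.

Yes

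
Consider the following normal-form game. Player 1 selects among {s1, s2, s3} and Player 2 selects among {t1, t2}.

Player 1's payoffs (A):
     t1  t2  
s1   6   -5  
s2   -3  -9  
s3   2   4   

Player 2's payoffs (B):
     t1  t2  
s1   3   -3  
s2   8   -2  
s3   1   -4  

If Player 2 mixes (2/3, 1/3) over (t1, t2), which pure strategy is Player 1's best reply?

s3

Compute Player 1's expected payoff from each pure strategy against the given mix.
s1: (2/3)·6 + (1/3)·(-5) = 7/3
s2: (2/3)·(-3) + (1/3)·(-9) = -5
s3: (2/3)·2 + (1/3)·4 = 8/3
Highest expected payoff is 8/3, from s3.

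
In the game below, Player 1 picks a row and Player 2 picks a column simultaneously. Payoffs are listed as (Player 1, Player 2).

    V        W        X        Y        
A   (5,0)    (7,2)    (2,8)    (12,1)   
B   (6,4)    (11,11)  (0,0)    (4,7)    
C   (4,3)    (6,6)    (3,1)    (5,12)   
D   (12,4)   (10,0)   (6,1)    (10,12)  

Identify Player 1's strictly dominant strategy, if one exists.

Check whether one of Player 1's strategies beats all alternatives regardless of what the opponent does.
A is not dominant: against V, B gives 6 > 5.
B is not dominant: against V, D gives 12 > 6.
C is not dominant: against V, A gives 5 > 4.
D is not dominant: against W, B gives 11 > 10.
No single strategy is best against every opponent action.

None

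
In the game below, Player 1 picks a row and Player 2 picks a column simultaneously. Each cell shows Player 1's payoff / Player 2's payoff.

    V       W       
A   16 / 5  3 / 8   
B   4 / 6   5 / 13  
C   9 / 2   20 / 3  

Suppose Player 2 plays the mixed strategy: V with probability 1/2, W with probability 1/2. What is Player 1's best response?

C

Compute Player 1's expected payoff from each pure strategy against the given mix.
A: (1/2)·16 + (1/2)·3 = 19/2
B: (1/2)·4 + (1/2)·5 = 9/2
C: (1/2)·9 + (1/2)·20 = 29/2
Highest expected payoff is 29/2, from C.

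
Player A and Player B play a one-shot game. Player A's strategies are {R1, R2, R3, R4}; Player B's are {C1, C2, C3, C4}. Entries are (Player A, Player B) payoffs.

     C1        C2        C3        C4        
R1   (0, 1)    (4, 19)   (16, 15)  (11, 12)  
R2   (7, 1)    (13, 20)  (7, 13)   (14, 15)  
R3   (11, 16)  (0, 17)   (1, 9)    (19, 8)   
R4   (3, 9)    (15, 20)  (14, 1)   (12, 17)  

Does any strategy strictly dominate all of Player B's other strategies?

C2

A strategy is strictly dominant if it gives Player B a strictly higher payoff than every other strategy, against every choice by the opponent.
C2 strictly dominates: vs R1: 19 > each of {1, 15, 12}; vs R2: 20 > each of {1, 13, 15}; vs R3: 17 > each of {16, 9, 8}; vs R4: 20 > each of {9, 1, 17}.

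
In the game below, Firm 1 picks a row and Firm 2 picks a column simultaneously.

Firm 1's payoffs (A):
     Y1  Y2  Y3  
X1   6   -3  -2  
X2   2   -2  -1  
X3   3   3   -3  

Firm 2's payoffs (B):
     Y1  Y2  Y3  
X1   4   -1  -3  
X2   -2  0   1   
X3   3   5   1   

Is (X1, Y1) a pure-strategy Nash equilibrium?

Holding Firm 2 at Y1: Firm 1 gets 6 from X1, versus 2 from X2, 3 from X3. No profitable deviation for Firm 1.
Holding Firm 1 at X1: Firm 2 gets 4 from Y1, versus -1 from Y2, -3 from Y3. No profitable deviation for Firm 2 either.

Yes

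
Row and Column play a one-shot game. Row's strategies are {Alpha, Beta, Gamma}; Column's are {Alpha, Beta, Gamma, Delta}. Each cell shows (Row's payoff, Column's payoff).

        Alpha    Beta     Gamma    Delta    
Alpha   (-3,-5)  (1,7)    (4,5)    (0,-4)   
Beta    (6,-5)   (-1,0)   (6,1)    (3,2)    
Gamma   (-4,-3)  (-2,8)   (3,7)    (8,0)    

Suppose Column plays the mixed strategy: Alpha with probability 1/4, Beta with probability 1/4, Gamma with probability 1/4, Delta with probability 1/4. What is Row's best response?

Beta

Compute Row's expected payoff from each pure strategy against the given mix.
Alpha: (1/4)·(-3) + (1/4)·1 + (1/4)·4 + (1/4)·0 = 1/2
Beta: (1/4)·6 + (1/4)·(-1) + (1/4)·6 + (1/4)·3 = 7/2
Gamma: (1/4)·(-4) + (1/4)·(-2) + (1/4)·3 + (1/4)·8 = 5/4
Highest expected payoff is 7/2, from Beta.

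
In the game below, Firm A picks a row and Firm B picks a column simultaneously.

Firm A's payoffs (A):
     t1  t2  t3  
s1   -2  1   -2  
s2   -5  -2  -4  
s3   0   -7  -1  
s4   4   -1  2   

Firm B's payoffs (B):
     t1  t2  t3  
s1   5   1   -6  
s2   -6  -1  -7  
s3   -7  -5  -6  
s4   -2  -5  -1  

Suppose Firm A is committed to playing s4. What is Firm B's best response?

t3

With Firm A fixed at s4, Firm B's payoffs are: t1 → -2, t2 → -5, t3 → -1.
The maximum is -1, achieved by t3.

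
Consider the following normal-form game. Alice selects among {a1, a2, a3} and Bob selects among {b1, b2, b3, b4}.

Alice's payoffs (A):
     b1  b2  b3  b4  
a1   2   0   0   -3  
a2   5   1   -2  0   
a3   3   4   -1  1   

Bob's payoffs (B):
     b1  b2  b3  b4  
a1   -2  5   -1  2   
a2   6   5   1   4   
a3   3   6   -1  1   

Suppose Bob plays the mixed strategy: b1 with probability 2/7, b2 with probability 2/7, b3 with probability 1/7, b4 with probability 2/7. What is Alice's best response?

a3

Alice's best reply maximizes expected payoff against the mix.
a1: (2/7)·2 + (2/7)·0 + (1/7)·0 + (2/7)·(-3) = -2/7
a2: (2/7)·5 + (2/7)·1 + (1/7)·(-2) + (2/7)·0 = 10/7
a3: (2/7)·3 + (2/7)·4 + (1/7)·(-1) + (2/7)·1 = 15/7
Highest expected payoff is 15/7, from a3.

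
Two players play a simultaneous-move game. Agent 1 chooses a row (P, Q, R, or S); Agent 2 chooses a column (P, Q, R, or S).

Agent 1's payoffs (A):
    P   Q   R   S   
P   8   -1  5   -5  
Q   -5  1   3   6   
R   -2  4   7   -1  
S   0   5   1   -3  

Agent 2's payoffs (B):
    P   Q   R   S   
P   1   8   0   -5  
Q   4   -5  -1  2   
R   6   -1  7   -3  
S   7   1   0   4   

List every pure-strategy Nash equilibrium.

(R, R)

Find each player's best response to every opponent strategy; NE are the intersections.
Agent 1's best responses — vs P: P (payoff 8); vs Q: S (payoff 5); vs R: R (payoff 7); vs S: Q (payoff 6).
Agent 2's best responses — vs P: Q (payoff 8); vs Q: P (payoff 4); vs R: R (payoff 7); vs S: P (payoff 7).
The only mutual best response is (R, R); neither player gains by switching there.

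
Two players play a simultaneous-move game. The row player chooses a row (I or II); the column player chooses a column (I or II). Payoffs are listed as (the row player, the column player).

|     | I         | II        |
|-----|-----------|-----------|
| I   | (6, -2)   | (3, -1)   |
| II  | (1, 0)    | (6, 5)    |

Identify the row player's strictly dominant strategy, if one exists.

Check whether one of the row player's strategies beats all alternatives regardless of what the opponent does.
I is not dominant: against II, II gives 6 > 3.
II is not dominant: against I, I gives 6 > 1.
No single strategy is best against every opponent action.

No strictly dominant strategy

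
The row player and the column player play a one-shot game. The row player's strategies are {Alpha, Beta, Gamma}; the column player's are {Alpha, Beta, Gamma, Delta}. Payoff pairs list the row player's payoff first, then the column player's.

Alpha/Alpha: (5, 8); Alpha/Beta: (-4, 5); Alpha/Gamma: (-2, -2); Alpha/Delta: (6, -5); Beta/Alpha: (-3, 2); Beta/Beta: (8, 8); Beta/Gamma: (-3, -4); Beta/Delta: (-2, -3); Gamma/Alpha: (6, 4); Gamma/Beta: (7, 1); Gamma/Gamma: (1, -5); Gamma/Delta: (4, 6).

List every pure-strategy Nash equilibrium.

Find each player's best response to every opponent strategy; NE are the intersections.
The row player's best responses — vs Alpha: Gamma (payoff 6); vs Beta: Beta (payoff 8); vs Gamma: Gamma (payoff 1); vs Delta: Alpha (payoff 6).
The column player's best responses — vs Alpha: Alpha (payoff 8); vs Beta: Beta (payoff 8); vs Gamma: Delta (payoff 6).
The only mutual best response is (Beta, Beta); neither player gains by switching there.

(Beta, Beta)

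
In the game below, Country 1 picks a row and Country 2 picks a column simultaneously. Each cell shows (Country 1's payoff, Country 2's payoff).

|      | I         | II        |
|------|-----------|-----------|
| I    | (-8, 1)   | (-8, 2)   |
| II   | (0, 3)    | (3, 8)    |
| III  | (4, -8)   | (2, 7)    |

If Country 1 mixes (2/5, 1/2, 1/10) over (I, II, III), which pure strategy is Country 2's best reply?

Compute Country 2's expected payoff from each pure strategy against the given mix.
I: (2/5)·1 + (1/2)·3 + (1/10)·(-8) = 11/10
II: (2/5)·2 + (1/2)·8 + (1/10)·7 = 11/2
Highest expected payoff is 11/2, from II.

II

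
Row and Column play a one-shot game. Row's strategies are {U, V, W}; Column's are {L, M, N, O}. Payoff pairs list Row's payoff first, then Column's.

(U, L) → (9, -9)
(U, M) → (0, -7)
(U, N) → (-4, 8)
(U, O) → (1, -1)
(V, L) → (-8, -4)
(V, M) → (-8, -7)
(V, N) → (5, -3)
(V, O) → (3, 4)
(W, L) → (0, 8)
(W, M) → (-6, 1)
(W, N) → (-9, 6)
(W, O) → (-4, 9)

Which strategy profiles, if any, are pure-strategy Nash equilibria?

(V, O)

A profile is a Nash equilibrium when each player is best-responding to the other.
Row's best responses — vs L: U (payoff 9); vs M: U (payoff 0); vs N: V (payoff 5); vs O: V (payoff 3).
Column's best responses — vs U: N (payoff 8); vs V: O (payoff 4); vs W: O (payoff 9).
The only mutual best response is (V, O); neither player gains by switching there.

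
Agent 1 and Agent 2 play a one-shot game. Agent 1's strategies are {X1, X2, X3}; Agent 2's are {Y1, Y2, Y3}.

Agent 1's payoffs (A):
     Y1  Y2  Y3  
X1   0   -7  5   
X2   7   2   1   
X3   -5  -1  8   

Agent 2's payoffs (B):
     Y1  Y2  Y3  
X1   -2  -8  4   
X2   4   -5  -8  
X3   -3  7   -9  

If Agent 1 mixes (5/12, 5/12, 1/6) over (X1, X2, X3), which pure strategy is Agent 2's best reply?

Y1

Agent 2's best reply maximizes expected payoff against the mix.
Y1: (5/12)·(-2) + (5/12)·4 + (1/6)·(-3) = 1/3
Y2: (5/12)·(-8) + (5/12)·(-5) + (1/6)·7 = -17/4
Y3: (5/12)·4 + (5/12)·(-8) + (1/6)·(-9) = -19/6
Highest expected payoff is 1/3, from Y1.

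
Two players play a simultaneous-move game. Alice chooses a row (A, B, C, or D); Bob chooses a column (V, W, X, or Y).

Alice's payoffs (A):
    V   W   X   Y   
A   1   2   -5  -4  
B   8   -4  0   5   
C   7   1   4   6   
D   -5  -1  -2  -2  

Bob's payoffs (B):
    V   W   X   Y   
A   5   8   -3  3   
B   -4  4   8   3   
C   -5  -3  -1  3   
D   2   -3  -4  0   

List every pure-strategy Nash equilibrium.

(A, W) and (C, Y)

A profile is a Nash equilibrium when each player is best-responding to the other.
Alice's best responses — vs V: B (payoff 8); vs W: A (payoff 2); vs X: C (payoff 4); vs Y: C (payoff 6).
Bob's best responses — vs A: W (payoff 8); vs B: X (payoff 8); vs C: Y (payoff 3); vs D: V (payoff 2).
Mutual best responses occur at (A, W) and (C, Y); at each, neither player gains by switching.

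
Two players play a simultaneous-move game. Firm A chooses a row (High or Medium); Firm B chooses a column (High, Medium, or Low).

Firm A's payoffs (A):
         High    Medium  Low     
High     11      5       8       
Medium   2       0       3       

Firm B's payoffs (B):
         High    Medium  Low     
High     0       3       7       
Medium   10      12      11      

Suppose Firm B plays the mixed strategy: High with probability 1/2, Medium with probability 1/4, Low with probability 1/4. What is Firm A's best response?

High

Firm A's best reply maximizes expected payoff against the mix.
High: (1/2)·11 + (1/4)·5 + (1/4)·8 = 35/4
Medium: (1/2)·2 + (1/4)·0 + (1/4)·3 = 7/4
Highest expected payoff is 35/4, from High.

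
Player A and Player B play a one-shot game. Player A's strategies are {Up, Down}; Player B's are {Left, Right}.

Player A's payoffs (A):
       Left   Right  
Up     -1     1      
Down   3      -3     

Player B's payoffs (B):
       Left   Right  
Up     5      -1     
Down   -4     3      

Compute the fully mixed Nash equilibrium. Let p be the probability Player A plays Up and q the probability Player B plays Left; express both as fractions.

In a mixed NE each player is indifferent between their pure strategies, so the opponent's mix sets the indifference.
Player B indifferent between Left and Right: p·5 + (1−p)·(-4) = p·(-1) + (1−p)·3 ⟹ (-4) + 9p = 3 + (-4)p ⟹ p = 7/13.
Player A indifferent between Up and Down: q·(-1) + (1−q)·1 = q·3 + (1−q)·(-3) ⟹ 1 + (-2)q = (-3) + 6q ⟹ q = 1/2.

p = 7/13, q = 1/2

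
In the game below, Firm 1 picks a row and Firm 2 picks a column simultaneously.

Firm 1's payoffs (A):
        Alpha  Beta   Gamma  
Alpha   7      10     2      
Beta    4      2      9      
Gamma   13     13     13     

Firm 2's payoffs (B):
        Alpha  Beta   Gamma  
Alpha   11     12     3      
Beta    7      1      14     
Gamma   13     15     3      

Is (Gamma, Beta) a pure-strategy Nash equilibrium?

Holding Firm 2 at Beta: Firm 1 gets 13 from Gamma, versus 10 from Alpha, 2 from Beta. No profitable deviation for Firm 1.
Holding Firm 1 at Gamma: Firm 2 gets 15 from Beta, versus 13 from Alpha, 3 from Gamma. No profitable deviation for Firm 2 either.

Yes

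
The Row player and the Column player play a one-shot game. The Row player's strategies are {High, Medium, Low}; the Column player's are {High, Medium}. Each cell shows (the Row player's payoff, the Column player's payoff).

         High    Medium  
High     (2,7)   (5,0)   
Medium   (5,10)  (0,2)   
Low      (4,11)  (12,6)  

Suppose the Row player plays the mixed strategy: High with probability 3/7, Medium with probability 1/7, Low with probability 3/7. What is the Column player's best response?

High

The Column player's best reply maximizes expected payoff against the mix.
High: (3/7)·7 + (1/7)·10 + (3/7)·11 = 64/7
Medium: (3/7)·0 + (1/7)·2 + (3/7)·6 = 20/7
Highest expected payoff is 64/7, from High.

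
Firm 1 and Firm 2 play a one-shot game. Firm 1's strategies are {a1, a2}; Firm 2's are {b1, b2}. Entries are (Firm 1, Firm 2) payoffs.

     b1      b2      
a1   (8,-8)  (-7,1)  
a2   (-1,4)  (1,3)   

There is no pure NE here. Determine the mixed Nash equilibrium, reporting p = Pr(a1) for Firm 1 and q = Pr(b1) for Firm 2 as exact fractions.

p = 1/10, q = 8/17

In a mixed NE each player is indifferent between their pure strategies, so the opponent's mix sets the indifference.
Firm 2 indifferent between b1 and b2: p·(-8) + (1−p)·4 = p·1 + (1−p)·3 ⟹ 4 + (-12)p = 3 + (-2)p ⟹ p = 1/10.
Firm 1 indifferent between a1 and a2: q·8 + (1−q)·(-7) = q·(-1) + (1−q)·1 ⟹ (-7) + 15q = 1 + (-2)q ⟹ q = 8/17.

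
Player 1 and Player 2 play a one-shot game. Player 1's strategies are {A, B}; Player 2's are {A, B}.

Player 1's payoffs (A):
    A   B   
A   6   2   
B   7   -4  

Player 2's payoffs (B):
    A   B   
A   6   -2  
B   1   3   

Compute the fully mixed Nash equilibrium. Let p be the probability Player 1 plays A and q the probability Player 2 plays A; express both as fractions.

p = 1/5, q = 6/7

Each player's mixing probability is pinned down by making the *other* player indifferent.
Player 2 indifferent between A and B: p·6 + (1−p)·1 = p·(-2) + (1−p)·3 ⟹ 1 + 5p = 3 + (-5)p ⟹ p = 1/5.
Player 1 indifferent between A and B: q·6 + (1−q)·2 = q·7 + (1−q)·(-4) ⟹ 2 + 4q = (-4) + 11q ⟹ q = 6/7.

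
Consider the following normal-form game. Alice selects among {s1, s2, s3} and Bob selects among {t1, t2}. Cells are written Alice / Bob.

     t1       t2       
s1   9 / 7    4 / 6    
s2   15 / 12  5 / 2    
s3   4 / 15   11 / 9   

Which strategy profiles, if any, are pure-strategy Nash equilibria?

(s2, t1)

Find each player's best response to every opponent strategy; NE are the intersections.
Alice's best responses — vs t1: s2 (payoff 15); vs t2: s3 (payoff 11).
Bob's best responses — vs s1: t1 (payoff 7); vs s2: t1 (payoff 12); vs s3: t1 (payoff 15).
The only mutual best response is (s2, t1); neither player gains by switching there.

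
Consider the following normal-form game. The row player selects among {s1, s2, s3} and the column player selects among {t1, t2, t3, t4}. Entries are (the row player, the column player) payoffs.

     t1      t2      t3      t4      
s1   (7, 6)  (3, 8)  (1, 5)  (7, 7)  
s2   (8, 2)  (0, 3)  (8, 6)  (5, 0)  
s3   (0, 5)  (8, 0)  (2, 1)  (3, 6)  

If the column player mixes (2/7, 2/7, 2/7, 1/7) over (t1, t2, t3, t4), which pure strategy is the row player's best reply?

s2

The row player's best reply maximizes expected payoff against the mix.
s1: (2/7)·7 + (2/7)·3 + (2/7)·1 + (1/7)·7 = 29/7
s2: (2/7)·8 + (2/7)·0 + (2/7)·8 + (1/7)·5 = 37/7
s3: (2/7)·0 + (2/7)·8 + (2/7)·2 + (1/7)·3 = 23/7
Highest expected payoff is 37/7, from s2.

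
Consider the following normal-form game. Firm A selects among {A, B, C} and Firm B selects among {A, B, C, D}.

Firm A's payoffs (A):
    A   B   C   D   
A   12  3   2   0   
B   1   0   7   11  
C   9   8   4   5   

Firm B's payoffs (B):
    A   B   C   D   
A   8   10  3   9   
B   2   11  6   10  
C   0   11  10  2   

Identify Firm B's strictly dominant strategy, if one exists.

B

Check whether one of Firm B's strategies beats all alternatives regardless of what the opponent does.
B strictly dominates: vs A: 10 > each of {8, 3, 9}; vs B: 11 > each of {2, 6, 10}; vs C: 11 > each of {0, 10, 2}.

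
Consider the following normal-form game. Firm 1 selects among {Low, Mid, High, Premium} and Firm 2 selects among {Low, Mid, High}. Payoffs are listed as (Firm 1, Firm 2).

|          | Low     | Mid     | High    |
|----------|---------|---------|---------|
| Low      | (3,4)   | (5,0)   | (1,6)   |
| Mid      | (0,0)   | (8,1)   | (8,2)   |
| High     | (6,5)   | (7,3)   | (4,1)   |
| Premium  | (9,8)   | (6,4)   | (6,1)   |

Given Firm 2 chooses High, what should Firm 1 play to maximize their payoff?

With Firm 2 fixed at High, Firm 1's payoffs are: Low → 1, Mid → 8, High → 4, Premium → 6.
The maximum is 8, achieved by Mid.

Mid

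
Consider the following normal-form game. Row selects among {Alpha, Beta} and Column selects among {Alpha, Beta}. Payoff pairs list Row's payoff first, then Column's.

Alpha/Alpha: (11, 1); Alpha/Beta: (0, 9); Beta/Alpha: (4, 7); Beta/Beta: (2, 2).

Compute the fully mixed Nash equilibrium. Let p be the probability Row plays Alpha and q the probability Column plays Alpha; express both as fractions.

p = 5/13, q = 2/9

Each player's mixing probability is pinned down by making the *other* player indifferent.
Column indifferent between Alpha and Beta: p·1 + (1−p)·7 = p·9 + (1−p)·2 ⟹ 7 + (-6)p = 2 + 7p ⟹ p = 5/13.
Row indifferent between Alpha and Beta: q·11 + (1−q)·0 = q·4 + (1−q)·2 ⟹ 0 + 11q = 2 + 2q ⟹ q = 2/9.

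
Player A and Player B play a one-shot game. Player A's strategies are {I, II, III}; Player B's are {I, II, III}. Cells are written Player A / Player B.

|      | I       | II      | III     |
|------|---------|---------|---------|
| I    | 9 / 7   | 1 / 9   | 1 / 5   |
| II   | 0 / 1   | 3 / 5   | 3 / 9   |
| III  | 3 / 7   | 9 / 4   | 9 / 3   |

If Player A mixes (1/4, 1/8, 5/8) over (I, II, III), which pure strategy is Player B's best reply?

Player B's best reply maximizes expected payoff against the mix.
I: (1/4)·7 + (1/8)·1 + (5/8)·7 = 25/4
II: (1/4)·9 + (1/8)·5 + (5/8)·4 = 43/8
III: (1/4)·5 + (1/8)·9 + (5/8)·3 = 17/4
Highest expected payoff is 25/4, from I.

I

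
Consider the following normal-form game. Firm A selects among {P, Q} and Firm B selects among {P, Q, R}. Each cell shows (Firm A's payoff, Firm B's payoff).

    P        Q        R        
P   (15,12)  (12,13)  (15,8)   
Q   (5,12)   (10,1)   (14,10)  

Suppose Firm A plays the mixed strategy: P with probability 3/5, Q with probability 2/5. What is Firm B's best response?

Firm B's best reply maximizes expected payoff against the mix.
P: (3/5)·12 + (2/5)·12 = 12
Q: (3/5)·13 + (2/5)·1 = 41/5
R: (3/5)·8 + (2/5)·10 = 44/5
Highest expected payoff is 12, from P.

P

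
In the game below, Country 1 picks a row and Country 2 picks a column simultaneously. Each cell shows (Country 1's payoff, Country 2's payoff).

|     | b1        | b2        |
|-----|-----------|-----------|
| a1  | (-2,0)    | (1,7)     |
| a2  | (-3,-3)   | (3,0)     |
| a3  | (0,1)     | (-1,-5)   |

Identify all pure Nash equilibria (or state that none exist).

A profile is a Nash equilibrium when each player is best-responding to the other.
Country 1's best responses — vs b1: a3 (payoff 0); vs b2: a2 (payoff 3).
Country 2's best responses — vs a1: b2 (payoff 7); vs a2: b2 (payoff 0); vs a3: b1 (payoff 1).
Mutual best responses occur at (a2, b2) and (a3, b1); at each, neither player gains by switching.

(a2, b2) and (a3, b1)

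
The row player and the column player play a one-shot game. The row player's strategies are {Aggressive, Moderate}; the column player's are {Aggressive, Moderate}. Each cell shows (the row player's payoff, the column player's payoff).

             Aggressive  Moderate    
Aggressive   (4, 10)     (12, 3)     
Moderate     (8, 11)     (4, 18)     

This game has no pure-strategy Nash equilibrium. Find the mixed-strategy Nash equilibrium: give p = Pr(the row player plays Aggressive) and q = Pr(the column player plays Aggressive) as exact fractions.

p = 1/2, q = 2/3

In a mixed NE each player is indifferent between their pure strategies, so the opponent's mix sets the indifference.
The column player indifferent between Aggressive and Moderate: p·10 + (1−p)·11 = p·3 + (1−p)·18 ⟹ 11 + (-1)p = 18 + (-15)p ⟹ p = 1/2.
The row player indifferent between Aggressive and Moderate: q·4 + (1−q)·12 = q·8 + (1−q)·4 ⟹ 12 + (-8)q = 4 + 4q ⟹ q = 2/3.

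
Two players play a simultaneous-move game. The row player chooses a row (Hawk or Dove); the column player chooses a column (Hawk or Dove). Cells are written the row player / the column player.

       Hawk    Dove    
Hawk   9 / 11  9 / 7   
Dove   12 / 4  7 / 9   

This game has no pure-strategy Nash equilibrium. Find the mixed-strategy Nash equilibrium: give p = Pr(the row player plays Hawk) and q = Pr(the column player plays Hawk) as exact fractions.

p = 5/9, q = 2/5

Each player's mixing probability is pinned down by making the *other* player indifferent.
The column player indifferent between Hawk and Dove: p·11 + (1−p)·4 = p·7 + (1−p)·9 ⟹ 4 + 7p = 9 + (-2)p ⟹ p = 5/9.
The row player indifferent between Hawk and Dove: q·9 + (1−q)·9 = q·12 + (1−q)·7 ⟹ 9 + 0q = 7 + 5q ⟹ q = 2/5.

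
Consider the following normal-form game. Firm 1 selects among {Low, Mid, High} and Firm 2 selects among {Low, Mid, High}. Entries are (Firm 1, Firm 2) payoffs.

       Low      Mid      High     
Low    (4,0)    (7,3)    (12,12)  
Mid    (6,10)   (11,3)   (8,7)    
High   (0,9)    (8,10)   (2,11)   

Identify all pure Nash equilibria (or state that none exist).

(Low, High) and (Mid, Low)

A profile is a Nash equilibrium when each player is best-responding to the other.
Firm 1's best responses — vs Low: Mid (payoff 6); vs Mid: Mid (payoff 11); vs High: Low (payoff 12).
Firm 2's best responses — vs Low: High (payoff 12); vs Mid: Low (payoff 10); vs High: High (payoff 11).
Mutual best responses occur at (Low, High) and (Mid, Low); at each, neither player gains by switching.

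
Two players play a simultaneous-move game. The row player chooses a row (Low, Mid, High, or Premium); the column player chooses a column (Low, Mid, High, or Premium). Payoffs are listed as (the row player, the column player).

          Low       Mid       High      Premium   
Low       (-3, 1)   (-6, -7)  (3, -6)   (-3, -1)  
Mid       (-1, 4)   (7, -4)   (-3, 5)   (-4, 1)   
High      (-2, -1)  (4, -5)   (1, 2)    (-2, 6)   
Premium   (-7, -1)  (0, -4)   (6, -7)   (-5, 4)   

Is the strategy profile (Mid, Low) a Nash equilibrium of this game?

No

Holding the column player at Low: the row player gets -1 from Mid, versus -3 from Low, -2 from High, -7 from Premium. No profitable deviation for the row player.
Holding the row player at Mid: the column player gets 4 from Low but could get 5 by switching to High. The column player has a profitable deviation.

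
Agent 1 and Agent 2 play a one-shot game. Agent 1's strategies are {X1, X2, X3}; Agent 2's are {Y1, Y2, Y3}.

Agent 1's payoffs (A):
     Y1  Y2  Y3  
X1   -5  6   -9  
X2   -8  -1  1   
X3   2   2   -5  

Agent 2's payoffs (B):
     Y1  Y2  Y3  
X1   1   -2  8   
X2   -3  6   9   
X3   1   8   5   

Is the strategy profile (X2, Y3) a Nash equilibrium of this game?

Holding Agent 2 at Y3: Agent 1 gets 1 from X2, versus -9 from X1, -5 from X3. No profitable deviation for Agent 1.
Holding Agent 1 at X2: Agent 2 gets 9 from Y3, versus -3 from Y1, 6 from Y2. No profitable deviation for Agent 2 either.

Yes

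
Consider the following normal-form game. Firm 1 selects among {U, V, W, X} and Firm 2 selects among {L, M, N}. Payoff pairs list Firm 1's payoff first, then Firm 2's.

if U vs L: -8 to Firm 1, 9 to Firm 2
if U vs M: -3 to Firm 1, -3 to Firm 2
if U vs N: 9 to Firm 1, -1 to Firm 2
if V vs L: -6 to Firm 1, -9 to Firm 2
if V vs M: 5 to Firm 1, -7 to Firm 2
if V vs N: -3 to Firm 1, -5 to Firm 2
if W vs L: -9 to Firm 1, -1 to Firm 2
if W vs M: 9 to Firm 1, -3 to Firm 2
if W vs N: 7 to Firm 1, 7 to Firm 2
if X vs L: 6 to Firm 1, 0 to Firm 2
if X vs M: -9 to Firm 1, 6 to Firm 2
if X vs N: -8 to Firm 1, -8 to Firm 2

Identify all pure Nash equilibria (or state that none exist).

A profile is a Nash equilibrium when each player is best-responding to the other.
Firm 1's best responses — vs L: X (payoff 6); vs M: W (payoff 9); vs N: U (payoff 9).
Firm 2's best responses — vs U: L (payoff 9); vs V: N (payoff -5); vs W: N (payoff 7); vs X: M (payoff 6).
No cell has both players best-responding. For instance, Firm 1's best reply to M is W, but against W Firm 2 prefers N over M.

There is no pure-strategy Nash equilibrium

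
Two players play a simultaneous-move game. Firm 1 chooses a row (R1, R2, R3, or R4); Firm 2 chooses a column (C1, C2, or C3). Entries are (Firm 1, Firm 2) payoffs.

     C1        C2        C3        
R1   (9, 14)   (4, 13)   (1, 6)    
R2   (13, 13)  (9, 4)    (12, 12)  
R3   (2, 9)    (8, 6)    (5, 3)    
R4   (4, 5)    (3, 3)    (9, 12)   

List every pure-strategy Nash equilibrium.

A profile is a Nash equilibrium when each player is best-responding to the other.
Firm 1's best responses — vs C1: R2 (payoff 13); vs C2: R2 (payoff 9); vs C3: R2 (payoff 12).
Firm 2's best responses — vs R1: C1 (payoff 14); vs R2: C1 (payoff 13); vs R3: C1 (payoff 9); vs R4: C3 (payoff 12).
The only mutual best response is (R2, C1); neither player gains by switching there.

(R2, C1)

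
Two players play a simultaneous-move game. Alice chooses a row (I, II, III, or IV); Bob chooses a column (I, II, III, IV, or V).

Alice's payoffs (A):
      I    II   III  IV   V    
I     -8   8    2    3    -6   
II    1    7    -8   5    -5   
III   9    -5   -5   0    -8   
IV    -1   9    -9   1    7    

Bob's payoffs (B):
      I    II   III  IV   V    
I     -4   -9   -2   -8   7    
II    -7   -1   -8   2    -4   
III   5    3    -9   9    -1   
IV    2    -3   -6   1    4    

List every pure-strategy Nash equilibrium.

(II, IV) and (IV, V)

A profile is a Nash equilibrium when each player is best-responding to the other.
Alice's best responses — vs I: III (payoff 9); vs II: IV (payoff 9); vs III: I (payoff 2); vs IV: II (payoff 5); vs V: IV (payoff 7).
Bob's best responses — vs I: V (payoff 7); vs II: IV (payoff 2); vs III: IV (payoff 9); vs IV: V (payoff 4).
Mutual best responses occur at (II, IV) and (IV, V); at each, neither player gains by switching.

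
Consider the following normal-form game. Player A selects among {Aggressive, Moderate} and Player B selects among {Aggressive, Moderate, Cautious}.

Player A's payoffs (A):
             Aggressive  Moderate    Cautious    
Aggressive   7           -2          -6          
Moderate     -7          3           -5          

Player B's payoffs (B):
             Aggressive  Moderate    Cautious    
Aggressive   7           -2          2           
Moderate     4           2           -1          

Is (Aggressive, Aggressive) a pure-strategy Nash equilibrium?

Holding Player B at Aggressive: Player A gets 7 from Aggressive, versus -7 from Moderate. No profitable deviation for Player A.
Holding Player A at Aggressive: Player B gets 7 from Aggressive, versus -2 from Moderate, 2 from Cautious. No profitable deviation for Player B either.

Yes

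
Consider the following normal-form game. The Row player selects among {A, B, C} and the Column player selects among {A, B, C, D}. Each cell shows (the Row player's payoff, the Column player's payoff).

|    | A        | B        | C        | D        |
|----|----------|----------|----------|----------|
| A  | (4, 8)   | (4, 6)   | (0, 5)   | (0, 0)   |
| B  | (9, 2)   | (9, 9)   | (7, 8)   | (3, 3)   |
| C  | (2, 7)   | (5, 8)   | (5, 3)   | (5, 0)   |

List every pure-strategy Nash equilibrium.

(B, B)

A profile is a Nash equilibrium when each player is best-responding to the other.
The Row player's best responses — vs A: B (payoff 9); vs B: B (payoff 9); vs C: B (payoff 7); vs D: C (payoff 5).
The Column player's best responses — vs A: A (payoff 8); vs B: B (payoff 9); vs C: B (payoff 8).
The only mutual best response is (B, B); neither player gains by switching there.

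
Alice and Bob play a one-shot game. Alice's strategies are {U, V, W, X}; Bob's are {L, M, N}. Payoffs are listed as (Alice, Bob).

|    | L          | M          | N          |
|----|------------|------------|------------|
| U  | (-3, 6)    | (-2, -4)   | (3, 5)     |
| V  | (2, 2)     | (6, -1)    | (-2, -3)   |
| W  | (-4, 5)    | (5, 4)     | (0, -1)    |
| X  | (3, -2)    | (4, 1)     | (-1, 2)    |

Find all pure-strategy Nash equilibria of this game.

A profile is a Nash equilibrium when each player is best-responding to the other.
Alice's best responses — vs L: X (payoff 3); vs M: V (payoff 6); vs N: U (payoff 3).
Bob's best responses — vs U: L (payoff 6); vs V: L (payoff 2); vs W: L (payoff 5); vs X: N (payoff 2).
No cell has both players best-responding. For instance, Alice's best reply to M is V, but against V Bob prefers L over M.

There is no pure-strategy Nash equilibrium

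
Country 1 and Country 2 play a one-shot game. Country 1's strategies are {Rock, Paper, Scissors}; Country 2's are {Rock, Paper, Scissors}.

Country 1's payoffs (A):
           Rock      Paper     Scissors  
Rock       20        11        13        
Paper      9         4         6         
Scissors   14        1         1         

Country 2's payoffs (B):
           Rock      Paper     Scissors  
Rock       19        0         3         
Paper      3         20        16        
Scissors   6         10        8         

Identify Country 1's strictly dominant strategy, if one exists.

Check whether one of Country 1's strategies beats all alternatives regardless of what the opponent does.
Rock strictly dominates: vs Rock: 20 > each of {9, 14}; vs Paper: 11 > each of {4, 1}; vs Scissors: 13 > each of {6, 1}.

Rock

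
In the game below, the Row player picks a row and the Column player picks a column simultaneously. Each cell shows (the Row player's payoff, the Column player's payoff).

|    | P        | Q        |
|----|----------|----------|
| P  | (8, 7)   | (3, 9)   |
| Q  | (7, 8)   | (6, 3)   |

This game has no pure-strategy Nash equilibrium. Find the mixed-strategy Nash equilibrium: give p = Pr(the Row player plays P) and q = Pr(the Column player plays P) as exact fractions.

p = 5/7, q = 3/4

Each player's mixing probability is pinned down by making the *other* player indifferent.
The Column player indifferent between P and Q: p·7 + (1−p)·8 = p·9 + (1−p)·3 ⟹ 8 + (-1)p = 3 + 6p ⟹ p = 5/7.
The Row player indifferent between P and Q: q·8 + (1−q)·3 = q·7 + (1−q)·6 ⟹ 3 + 5q = 6 + 1q ⟹ q = 3/4.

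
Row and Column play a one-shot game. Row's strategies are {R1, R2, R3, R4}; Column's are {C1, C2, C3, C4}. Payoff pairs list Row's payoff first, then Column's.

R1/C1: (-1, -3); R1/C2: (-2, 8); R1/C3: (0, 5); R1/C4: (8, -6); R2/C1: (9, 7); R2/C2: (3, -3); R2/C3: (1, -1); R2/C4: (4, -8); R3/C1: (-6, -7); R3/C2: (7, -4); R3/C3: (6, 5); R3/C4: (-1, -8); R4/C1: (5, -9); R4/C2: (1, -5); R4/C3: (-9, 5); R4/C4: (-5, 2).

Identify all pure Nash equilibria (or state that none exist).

Find each player's best response to every opponent strategy; NE are the intersections.
Row's best responses — vs C1: R2 (payoff 9); vs C2: R3 (payoff 7); vs C3: R3 (payoff 6); vs C4: R1 (payoff 8).
Column's best responses — vs R1: C2 (payoff 8); vs R2: C1 (payoff 7); vs R3: C3 (payoff 5); vs R4: C3 (payoff 5).
Mutual best responses occur at (R2, C1) and (R3, C3); at each, neither player gains by switching.

(R2, C1) and (R3, C3)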